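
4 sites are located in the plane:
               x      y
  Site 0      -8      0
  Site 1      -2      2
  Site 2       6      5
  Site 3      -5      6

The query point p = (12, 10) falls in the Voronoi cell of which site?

Site 2

Squared Euclidean distances:
d²(p, Site 0) = (12−(-8))² + (10−0)² = 400 + 100 = 500
d²(p, Site 1) = (12−(-2))² + (10−2)² = 196 + 64 = 260
d²(p, Site 2) = (12−6)² + (10−5)² = 36 + 25 = 61
d²(p, Site 3) = (12−(-5))² + (10−6)² = 289 + 16 = 305
Site 2 is nearest.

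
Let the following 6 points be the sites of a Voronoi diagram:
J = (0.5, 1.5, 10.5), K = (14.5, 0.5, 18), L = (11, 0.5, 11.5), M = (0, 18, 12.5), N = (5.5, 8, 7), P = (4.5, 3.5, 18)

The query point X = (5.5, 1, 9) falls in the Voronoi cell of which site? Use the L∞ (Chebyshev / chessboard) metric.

J

d(X,J) = max(5, 0.5, 1.5) = 5
d(X,K) = max(9, 0.5, 9) = 9
d(X,L) = max(5.5, 0.5, 2.5) = 5.5
d(X,M) = max(5.5, 17, 3.5) = 17
d(X,N) = max(0, 7, 2) = 7
d(X,P) = max(1, 2.5, 9) = 9
The smallest is to J, so X lies in the Voronoi region of J.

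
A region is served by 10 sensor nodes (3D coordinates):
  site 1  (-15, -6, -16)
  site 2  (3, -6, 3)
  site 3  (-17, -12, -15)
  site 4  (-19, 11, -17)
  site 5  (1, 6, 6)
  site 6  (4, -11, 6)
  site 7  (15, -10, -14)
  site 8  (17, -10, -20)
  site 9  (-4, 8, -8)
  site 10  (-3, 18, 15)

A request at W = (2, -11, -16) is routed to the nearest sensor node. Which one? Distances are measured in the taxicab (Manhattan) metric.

d(W, site 1) = |2−(-15)| + |-11−(-6)| + |-16−(-16)| = 17 + 5 + 0 = 22
d(W, site 2) = |2−3| + |-11−(-6)| + |-16−3| = 1 + 5 + 19 = 25
d(W, site 3) = |2−(-17)| + |-11−(-12)| + |-16−(-15)| = 19 + 1 + 1 = 21
d(W, site 4) = |2−(-19)| + |-11−11| + |-16−(-17)| = 21 + 22 + 1 = 44
d(W, site 5) = |2−1| + |-11−6| + |-16−6| = 1 + 17 + 22 = 40
d(W, site 6) = |2−4| + |-11−(-11)| + |-16−6| = 2 + 0 + 22 = 24
d(W, site 7) = |2−15| + |-11−(-10)| + |-16−(-14)| = 13 + 1 + 2 = 16
d(W, site 8) = |2−17| + |-11−(-10)| + |-16−(-20)| = 15 + 1 + 4 = 20
d(W, site 9) = |2−(-4)| + |-11−8| + |-16−(-8)| = 6 + 19 + 8 = 33
d(W, site 10) = |2−(-3)| + |-11−18| + |-16−15| = 5 + 29 + 31 = 65
site 7 is nearest.

site 7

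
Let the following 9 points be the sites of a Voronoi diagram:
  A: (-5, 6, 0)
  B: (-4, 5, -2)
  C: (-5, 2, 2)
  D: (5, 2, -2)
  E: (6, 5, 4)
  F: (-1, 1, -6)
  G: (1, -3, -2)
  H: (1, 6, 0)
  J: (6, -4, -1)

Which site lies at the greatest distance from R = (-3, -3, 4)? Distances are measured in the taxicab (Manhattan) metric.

d(R,A) = |-3−(-5)| + |-3−6| + |4−0| = 2 + 9 + 4 = 15
d(R,B) = |-3−(-4)| + |-3−5| + |4−(-2)| = 1 + 8 + 6 = 15
d(R,C) = |-3−(-5)| + |-3−2| + |4−2| = 2 + 5 + 2 = 9
d(R,D) = |-3−5| + |-3−2| + |4−(-2)| = 8 + 5 + 6 = 19
d(R,E) = |-3−6| + |-3−5| + |4−4| = 9 + 8 + 0 = 17
d(R,F) = |-3−(-1)| + |-3−1| + |4−(-6)| = 2 + 4 + 10 = 16
d(R,G) = |-3−1| + |-3−(-3)| + |4−(-2)| = 4 + 0 + 6 = 10
d(R,H) = |-3−1| + |-3−6| + |4−0| = 4 + 9 + 4 = 17
d(R,J) = |-3−6| + |-3−(-4)| + |4−(-1)| = 9 + 1 + 5 = 15
The largest is to D.

D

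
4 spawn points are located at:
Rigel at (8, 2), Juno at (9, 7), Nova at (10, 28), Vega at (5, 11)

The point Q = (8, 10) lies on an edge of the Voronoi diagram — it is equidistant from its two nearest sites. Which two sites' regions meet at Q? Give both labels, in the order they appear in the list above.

Juno and Vega

Squared distances from Q to each site:
d²(Q, Rigel) = (8−8)² + (10−2)² = 0 + 64 = 64
d²(Q, Juno) = (8−9)² + (10−7)² = 1 + 9 = 10
d²(Q, Nova) = (8−10)² + (10−28)² = 4 + 324 = 328
d²(Q, Vega) = (8−5)² + (10−11)² = 9 + 1 = 10
Q is equidistant from Juno and Vega (both at squared distance 10), and every other site is strictly farther — so Q lies on the Juno–Vega Voronoi edge.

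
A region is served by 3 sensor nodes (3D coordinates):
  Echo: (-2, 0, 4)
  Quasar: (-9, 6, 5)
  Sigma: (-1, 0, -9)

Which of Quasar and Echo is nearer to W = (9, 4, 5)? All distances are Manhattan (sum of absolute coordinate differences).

d(W, Quasar) = |9−(-9)| + |4−6| + |5−5| = 18 + 2 + 0 = 20
d(W, Echo) = |9−(-2)| + |4−0| + |5−4| = 11 + 4 + 1 = 16
20 > 16, so Echo is closer.

Echo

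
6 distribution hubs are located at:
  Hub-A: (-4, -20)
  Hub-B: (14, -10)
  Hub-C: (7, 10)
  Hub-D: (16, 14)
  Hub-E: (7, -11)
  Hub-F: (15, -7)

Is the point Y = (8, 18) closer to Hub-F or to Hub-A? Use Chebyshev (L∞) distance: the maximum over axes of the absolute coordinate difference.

d(Y, Hub-F) = max(7, 25) = 25
d(Y, Hub-A) = max(12, 38) = 38
25 < 38, so Hub-F is closer.

Hub-F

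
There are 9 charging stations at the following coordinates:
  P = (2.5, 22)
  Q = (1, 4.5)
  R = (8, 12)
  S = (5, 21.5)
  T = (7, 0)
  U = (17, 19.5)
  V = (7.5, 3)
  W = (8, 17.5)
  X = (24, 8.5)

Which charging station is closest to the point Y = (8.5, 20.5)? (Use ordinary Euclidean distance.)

W

Compare squared distances (the ordering matches that of the actual distances):
|YP|² = 36 + 2.25 = 38.25
|YQ|² = 56.25 + 256 = 312.25
|YR|² = 0.25 + 72.25 = 72.5
|YS|² = 12.25 + 1 = 13.25
|YT|² = 2.25 + 420.25 = 422.5
|YU|² = 72.25 + 1 = 73.25
|YV|² = 1 + 306.25 = 307.25
|YW|² = 0.25 + 9 = 9.25
|YX|² = 240.25 + 144 = 384.25
W is nearest.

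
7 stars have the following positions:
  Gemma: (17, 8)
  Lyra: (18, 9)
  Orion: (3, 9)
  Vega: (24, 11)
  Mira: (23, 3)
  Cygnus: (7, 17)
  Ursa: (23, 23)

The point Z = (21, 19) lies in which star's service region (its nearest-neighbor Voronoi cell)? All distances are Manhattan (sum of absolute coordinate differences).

d(Z, Gemma) = |21−17| + |19−8| = 4 + 11 = 15
d(Z, Lyra) = |21−18| + |19−9| = 3 + 10 = 13
d(Z, Orion) = |21−3| + |19−9| = 18 + 10 = 28
d(Z, Vega) = |21−24| + |19−11| = 3 + 8 = 11
d(Z, Mira) = |21−23| + |19−3| = 2 + 16 = 18
d(Z, Cygnus) = |21−7| + |19−17| = 14 + 2 = 16
d(Z, Ursa) = |21−23| + |19−23| = 2 + 4 = 6
Minimum is at Ursa.

Ursa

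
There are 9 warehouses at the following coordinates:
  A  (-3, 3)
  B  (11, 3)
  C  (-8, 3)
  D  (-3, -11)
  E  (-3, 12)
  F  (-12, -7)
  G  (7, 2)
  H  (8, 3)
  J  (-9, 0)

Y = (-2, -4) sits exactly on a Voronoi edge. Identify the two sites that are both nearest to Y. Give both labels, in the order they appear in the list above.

Squared distances from Y to each site:
|YA|² = (-2−(-3))² + (-4−3)² = 1 + 49 = 50
|YB|² = (-2−11)² + (-4−3)² = 169 + 49 = 218
|YC|² = (-2−(-8))² + (-4−3)² = 36 + 49 = 85
|YD|² = (-2−(-3))² + (-4−(-11))² = 1 + 49 = 50
|YE|² = (-2−(-3))² + (-4−12)² = 1 + 256 = 257
|YF|² = (-2−(-12))² + (-4−(-7))² = 100 + 9 = 109
|YG|² = (-2−7)² + (-4−2)² = 81 + 36 = 117
|YH|² = (-2−8)² + (-4−3)² = 100 + 49 = 149
|YJ|² = (-2−(-9))² + (-4−0)² = 49 + 16 = 65
Y is equidistant from A and D (both at squared distance 50), and every other site is strictly farther — so Y lies on the A–D Voronoi edge.

A and D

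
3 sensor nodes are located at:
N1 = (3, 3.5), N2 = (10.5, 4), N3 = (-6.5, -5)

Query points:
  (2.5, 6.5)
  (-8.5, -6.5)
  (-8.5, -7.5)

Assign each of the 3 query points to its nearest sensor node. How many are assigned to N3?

2

(2.5, 6.5) — d² to each: N1:9.25, N2:70.25, N3:213.25 → nearest is N1
(-8.5, -6.5) — d² to each: N1:232.25, N2:471.25, N3:6.25 → nearest is N3
(-8.5, -7.5) — d² to each: N1:253.25, N2:493.25, N3:10.25 → nearest is N3
2 of the 3 points have N3 as nearest.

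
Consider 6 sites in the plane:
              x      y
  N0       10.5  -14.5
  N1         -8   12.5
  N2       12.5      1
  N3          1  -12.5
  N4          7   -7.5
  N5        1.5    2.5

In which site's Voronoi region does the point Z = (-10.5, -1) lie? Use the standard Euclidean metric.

N5

Since √ is increasing, it suffices to compare squared distances:
|ZN0|² = (-10.5−10.5)² + (-1−(-14.5))² = 441 + 182.25 = 623.25
|ZN1|² = (-10.5−(-8))² + (-1−12.5)² = 6.25 + 182.25 = 188.5
|ZN2|² = (-10.5−12.5)² + (-1−1)² = 529 + 4 = 533
|ZN3|² = (-10.5−1)² + (-1−(-12.5))² = 132.25 + 132.25 = 264.5
|ZN4|² = (-10.5−7)² + (-1−(-7.5))² = 306.25 + 42.25 = 348.5
|ZN5|² = (-10.5−1.5)² + (-1−2.5)² = 144 + 12.25 = 156.25
N5 is nearest.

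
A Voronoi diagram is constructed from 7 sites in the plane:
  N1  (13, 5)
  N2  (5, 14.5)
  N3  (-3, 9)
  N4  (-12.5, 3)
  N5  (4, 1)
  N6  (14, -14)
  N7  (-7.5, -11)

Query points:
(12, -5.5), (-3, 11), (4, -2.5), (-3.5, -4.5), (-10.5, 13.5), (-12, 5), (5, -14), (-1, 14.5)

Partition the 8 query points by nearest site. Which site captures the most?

N3

(12, -5.5) — d² to each: N1:111.25, N2:449, N3:435.25, N4:672.5, N5:106.25, N6:76.25, N7:410.5 → nearest is N6
(-3, 11) — d² to each: N1:292, N2:76.25, N3:4, N4:154.25, N5:149, N6:914, N7:504.25 → nearest is N3
(4, -2.5) — d² to each: N1:137.25, N2:290, N3:181.25, N4:302.5, N5:12.25, N6:232.25, N7:204.5 → nearest is N5
(-3.5, -4.5) — d² to each: N1:362.5, N2:433.25, N3:182.5, N4:137.25, N5:86.5, N6:396.5, N7:58.25 → nearest is N7
(-10.5, 13.5) — d² to each: N1:624.5, N2:241.25, N3:76.5, N4:114.25, N5:366.5, N6:1356.5, N7:609.25 → nearest is N3
(-12, 5) — d² to each: N1:625, N2:379.25, N3:97, N4:4.25, N5:272, N6:1037, N7:276.25 → nearest is N4
(5, -14) — d² to each: N1:425, N2:812.25, N3:593, N4:595.25, N5:226, N6:81, N7:165.25 → nearest is N6
(-1, 14.5) — d² to each: N1:286.25, N2:36, N3:34.25, N4:264.5, N5:207.25, N6:1037.25, N7:692.5 → nearest is N3
Tally — N3:3, N4:1, N5:1, N6:2, N7:1. N3 captures the most (3).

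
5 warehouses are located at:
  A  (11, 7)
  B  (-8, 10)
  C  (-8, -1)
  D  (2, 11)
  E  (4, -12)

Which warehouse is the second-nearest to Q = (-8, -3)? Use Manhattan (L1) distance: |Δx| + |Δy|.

B

d(Q,A) = |-8−11| + |-3−7| = 19 + 10 = 29
d(Q,B) = |-8−(-8)| + |-3−10| = 0 + 13 = 13
d(Q,C) = |-8−(-8)| + |-3−(-1)| = 0 + 2 = 2
d(Q,D) = |-8−2| + |-3−11| = 10 + 14 = 24
d(Q,E) = |-8−4| + |-3−(-12)| = 12 + 9 = 21
Sorted ascending: C, B, E, … — the second-nearest is B.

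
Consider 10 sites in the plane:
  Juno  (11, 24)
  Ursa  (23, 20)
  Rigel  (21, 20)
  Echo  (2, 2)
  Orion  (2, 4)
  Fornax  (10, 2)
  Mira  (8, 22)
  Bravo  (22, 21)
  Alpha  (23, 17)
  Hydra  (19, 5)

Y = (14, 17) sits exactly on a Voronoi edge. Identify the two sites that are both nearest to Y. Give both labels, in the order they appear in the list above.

Juno and Rigel

Squared distances from Y to each site:
d²(Y, Juno) = 9 + 49 = 58
d²(Y, Ursa) = 81 + 9 = 90
d²(Y, Rigel) = 49 + 9 = 58
d²(Y, Echo) = 144 + 225 = 369
d²(Y, Orion) = 144 + 169 = 313
d²(Y, Fornax) = 16 + 225 = 241
d²(Y, Mira) = 36 + 25 = 61
d²(Y, Bravo) = 64 + 16 = 80
d²(Y, Alpha) = 81 + 0 = 81
d²(Y, Hydra) = 25 + 144 = 169
Y is equidistant from Juno and Rigel (both at squared distance 58), and every other site is strictly farther — so Y lies on the Juno–Rigel Voronoi edge.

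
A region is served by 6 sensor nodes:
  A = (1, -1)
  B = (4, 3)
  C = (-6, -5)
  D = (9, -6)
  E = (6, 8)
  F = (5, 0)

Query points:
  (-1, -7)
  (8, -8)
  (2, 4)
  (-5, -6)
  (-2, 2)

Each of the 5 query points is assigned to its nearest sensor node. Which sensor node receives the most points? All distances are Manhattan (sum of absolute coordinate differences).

C

(-1, -7) — d to each: A:8, B:15, C:7, D:11, E:22, F:13 → nearest is C
(8, -8) — d to each: A:14, B:15, C:17, D:3, E:18, F:11 → nearest is D
(2, 4) — d to each: A:6, B:3, C:17, D:17, E:8, F:7 → nearest is B
(-5, -6) — d to each: A:11, B:18, C:2, D:14, E:25, F:16 → nearest is C
(-2, 2) — d to each: A:6, B:7, C:11, D:19, E:14, F:9 → nearest is A
Tally — A:1, B:1, C:2, D:1. C captures the most (2).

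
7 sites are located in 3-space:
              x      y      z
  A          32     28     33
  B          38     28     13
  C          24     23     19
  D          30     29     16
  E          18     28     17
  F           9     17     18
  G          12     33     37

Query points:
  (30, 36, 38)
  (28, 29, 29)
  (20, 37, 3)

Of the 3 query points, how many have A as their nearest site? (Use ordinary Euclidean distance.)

2

(30, 36, 38) — d² to each: A:93, B:753, C:566, D:533, E:649, F:1202, G:334 → nearest is A
(28, 29, 29) — d² to each: A:33, B:357, C:152, D:173, E:245, F:626, G:336 → nearest is A
(20, 37, 3) — d² to each: A:1125, B:505, C:468, D:333, E:281, F:746, G:1236 → nearest is E
2 of the 3 points have A as nearest.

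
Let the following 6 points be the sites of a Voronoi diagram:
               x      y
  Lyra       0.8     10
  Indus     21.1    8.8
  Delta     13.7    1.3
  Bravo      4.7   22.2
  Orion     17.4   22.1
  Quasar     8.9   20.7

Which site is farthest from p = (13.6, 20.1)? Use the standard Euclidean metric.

Delta

Compare squared distances (the ordering matches that of the actual distances):
d²(p, Lyra) = (13.6−0.8)² + (20.1−10)² = 163.84 + 102.01 = 265.85
d²(p, Indus) = (13.6−21.1)² + (20.1−8.8)² = 56.25 + 127.69 = 183.94
d²(p, Delta) = (13.6−13.7)² + (20.1−1.3)² = 0.01 + 353.44 = 353.45
d²(p, Bravo) = (13.6−4.7)² + (20.1−22.2)² = 79.21 + 4.41 = 83.62
d²(p, Orion) = (13.6−17.4)² + (20.1−22.1)² = 14.44 + 4 = 18.44
d²(p, Quasar) = (13.6−8.9)² + (20.1−20.7)² = 22.09 + 0.36 = 22.45
The largest is to Delta.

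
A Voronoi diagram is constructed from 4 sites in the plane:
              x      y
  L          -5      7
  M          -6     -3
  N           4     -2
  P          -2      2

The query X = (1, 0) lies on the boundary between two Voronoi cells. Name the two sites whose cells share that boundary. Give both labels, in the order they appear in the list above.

Squared distances from X to each site:
|XL|² = (1−(-5))² + (0−7)² = 36 + 49 = 85
|XM|² = (1−(-6))² + (0−(-3))² = 49 + 9 = 58
|XN|² = (1−4)² + (0−(-2))² = 9 + 4 = 13
|XP|² = (1−(-2))² + (0−2)² = 9 + 4 = 13
X is equidistant from N and P (both at squared distance 13), and every other site is strictly farther — so X lies on the N–P Voronoi edge.

N and P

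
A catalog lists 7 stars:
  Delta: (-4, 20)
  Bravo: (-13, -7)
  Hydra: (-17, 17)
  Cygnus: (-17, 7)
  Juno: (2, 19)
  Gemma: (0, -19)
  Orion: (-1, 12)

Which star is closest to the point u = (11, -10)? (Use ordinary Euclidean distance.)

Compare squared distances (the ordering matches that of the actual distances):
d²(u, Delta) = (11−(-4))² + (-10−20)² = 225 + 900 = 1125
d²(u, Bravo) = (11−(-13))² + (-10−(-7))² = 576 + 9 = 585
d²(u, Hydra) = (11−(-17))² + (-10−17)² = 784 + 729 = 1513
d²(u, Cygnus) = (11−(-17))² + (-10−7)² = 784 + 289 = 1073
d²(u, Juno) = (11−2)² + (-10−19)² = 81 + 841 = 922
d²(u, Gemma) = (11−0)² + (-10−(-19))² = 121 + 81 = 202
d²(u, Orion) = (11−(-1))² + (-10−12)² = 144 + 484 = 628
The smallest is to Gemma, so u lies in the Voronoi region of Gemma.

Gemma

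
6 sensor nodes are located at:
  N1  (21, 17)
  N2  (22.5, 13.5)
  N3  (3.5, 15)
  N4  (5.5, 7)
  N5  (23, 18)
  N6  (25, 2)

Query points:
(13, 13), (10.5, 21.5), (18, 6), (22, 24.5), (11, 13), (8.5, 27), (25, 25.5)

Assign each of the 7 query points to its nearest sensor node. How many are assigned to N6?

1

(13, 13) — d² to each: N1:80, N2:90.5, N3:94.25, N4:92.25, N5:125, N6:265 → nearest is N1
(10.5, 21.5) — d² to each: N1:130.5, N2:208, N3:91.25, N4:235.25, N5:168.5, N6:590.5 → nearest is N3
(18, 6) — d² to each: N1:130, N2:76.5, N3:291.25, N4:157.25, N5:169, N6:65 → nearest is N6
(22, 24.5) — d² to each: N1:57.25, N2:121.25, N3:432.5, N4:578.5, N5:43.25, N6:515.25 → nearest is N5
(11, 13) — d² to each: N1:116, N2:132.5, N3:60.25, N4:66.25, N5:169, N6:317 → nearest is N3
(8.5, 27) — d² to each: N1:256.25, N2:378.25, N3:169, N4:409, N5:291.25, N6:897.25 → nearest is N3
(25, 25.5) — d² to each: N1:88.25, N2:150.25, N3:572.5, N4:722.5, N5:60.25, N6:552.25 → nearest is N5
1 of the 7 points has N6 as nearest.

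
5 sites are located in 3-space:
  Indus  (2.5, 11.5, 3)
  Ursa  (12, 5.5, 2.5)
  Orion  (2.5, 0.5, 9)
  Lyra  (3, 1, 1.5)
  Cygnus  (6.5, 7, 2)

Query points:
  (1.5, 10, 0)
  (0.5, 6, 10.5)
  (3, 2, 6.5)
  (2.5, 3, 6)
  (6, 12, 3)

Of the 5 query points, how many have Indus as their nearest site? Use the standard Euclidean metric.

(1.5, 10, 0) — d² to each: Indus:12.25, Ursa:136.75, Orion:172.25, Lyra:85.5, Cygnus:38 → nearest is Indus
(0.5, 6, 10.5) — d² to each: Indus:90.5, Ursa:196.5, Orion:36.5, Lyra:112.25, Cygnus:109.25 → nearest is Orion
(3, 2, 6.5) — d² to each: Indus:102.75, Ursa:109.25, Orion:8.75, Lyra:26, Cygnus:57.5 → nearest is Orion
(2.5, 3, 6) — d² to each: Indus:81.25, Ursa:108.75, Orion:15.25, Lyra:24.5, Cygnus:48 → nearest is Orion
(6, 12, 3) — d² to each: Indus:12.5, Ursa:78.5, Orion:180.5, Lyra:132.25, Cygnus:26.25 → nearest is Indus
2 of the 5 points have Indus as nearest.

2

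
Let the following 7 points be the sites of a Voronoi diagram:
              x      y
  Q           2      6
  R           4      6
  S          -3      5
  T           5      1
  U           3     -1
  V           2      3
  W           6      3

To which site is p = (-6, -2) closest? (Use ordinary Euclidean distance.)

S

Since √ is increasing, it suffices to compare squared distances:
|pQ|² = (-6−2)² + (-2−6)² = 64 + 64 = 128
|pR|² = (-6−4)² + (-2−6)² = 100 + 64 = 164
|pS|² = (-6−(-3))² + (-2−5)² = 9 + 49 = 58
|pT|² = (-6−5)² + (-2−1)² = 121 + 9 = 130
|pU|² = (-6−3)² + (-2−(-1))² = 81 + 1 = 82
|pV|² = (-6−2)² + (-2−3)² = 64 + 25 = 89
|pW|² = (-6−6)² + (-2−3)² = 144 + 25 = 169
S is nearest.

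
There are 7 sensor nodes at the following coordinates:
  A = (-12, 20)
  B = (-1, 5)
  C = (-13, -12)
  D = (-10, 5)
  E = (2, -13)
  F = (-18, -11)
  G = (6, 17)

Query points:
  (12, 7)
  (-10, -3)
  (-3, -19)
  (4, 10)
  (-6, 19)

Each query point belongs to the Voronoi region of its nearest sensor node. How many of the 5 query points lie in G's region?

1

(12, 7) — d² to each: A:745, B:173, C:986, D:488, E:500, F:1224, G:136 → nearest is G
(-10, -3) — d² to each: A:533, B:145, C:90, D:64, E:244, F:128, G:656 → nearest is D
(-3, -19) — d² to each: A:1602, B:580, C:149, D:625, E:61, F:289, G:1377 → nearest is E
(4, 10) — d² to each: A:356, B:50, C:773, D:221, E:533, F:925, G:53 → nearest is B
(-6, 19) — d² to each: A:37, B:221, C:1010, D:212, E:1088, F:1044, G:148 → nearest is A
1 of the 5 points has G as nearest.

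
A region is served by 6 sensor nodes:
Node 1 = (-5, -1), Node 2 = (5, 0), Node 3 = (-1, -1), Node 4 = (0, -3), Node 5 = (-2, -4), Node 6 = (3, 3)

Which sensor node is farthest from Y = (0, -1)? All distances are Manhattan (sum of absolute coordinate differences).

Node 6

d(Y, Node 1) = |0−(-5)| + |-1−(-1)| = 5 + 0 = 5
d(Y, Node 2) = |0−5| + |-1−0| = 5 + 1 = 6
d(Y, Node 3) = |0−(-1)| + |-1−(-1)| = 1 + 0 = 1
d(Y, Node 4) = |0−0| + |-1−(-3)| = 0 + 2 = 2
d(Y, Node 5) = |0−(-2)| + |-1−(-4)| = 2 + 3 = 5
d(Y, Node 6) = |0−3| + |-1−3| = 3 + 4 = 7
The largest is to Node 6.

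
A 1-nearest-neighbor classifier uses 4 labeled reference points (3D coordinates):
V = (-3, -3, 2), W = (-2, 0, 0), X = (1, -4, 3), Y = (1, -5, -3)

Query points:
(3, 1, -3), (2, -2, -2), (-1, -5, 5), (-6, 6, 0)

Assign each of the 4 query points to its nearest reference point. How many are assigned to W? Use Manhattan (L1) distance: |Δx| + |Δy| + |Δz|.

1

(3, 1, -3) — d to each: V:15, W:9, X:13, Y:8 → nearest is Y
(2, -2, -2) — d to each: V:10, W:8, X:8, Y:5 → nearest is Y
(-1, -5, 5) — d to each: V:7, W:11, X:5, Y:10 → nearest is X
(-6, 6, 0) — d to each: V:14, W:10, X:20, Y:21 → nearest is W
1 of the 4 points has W as nearest.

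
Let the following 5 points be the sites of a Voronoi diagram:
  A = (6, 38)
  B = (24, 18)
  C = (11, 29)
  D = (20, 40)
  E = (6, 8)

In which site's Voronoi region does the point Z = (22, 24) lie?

Squared Euclidean distances:
|ZA|² = 256 + 196 = 452
|ZB|² = 4 + 36 = 40
|ZC|² = 121 + 25 = 146
|ZD|² = 4 + 256 = 260
|ZE|² = 256 + 256 = 512
B is nearest.

B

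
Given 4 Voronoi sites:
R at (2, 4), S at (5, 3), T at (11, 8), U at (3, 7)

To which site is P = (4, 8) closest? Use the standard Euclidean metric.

Compare squared distances (the ordering matches that of the actual distances):
|PR|² = (4−2)² + (8−4)² = 4 + 16 = 20
|PS|² = (4−5)² + (8−3)² = 1 + 25 = 26
|PT|² = (4−11)² + (8−8)² = 49 + 0 = 49
|PU|² = (4−3)² + (8−7)² = 1 + 1 = 2
U is nearest.

U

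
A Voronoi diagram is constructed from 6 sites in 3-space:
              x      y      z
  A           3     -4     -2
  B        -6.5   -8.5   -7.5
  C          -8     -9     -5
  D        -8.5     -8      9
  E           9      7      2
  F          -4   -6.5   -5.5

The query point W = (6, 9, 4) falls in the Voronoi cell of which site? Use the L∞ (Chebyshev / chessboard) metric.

d(W,A) = max(3, 13, 6) = 13
d(W,B) = max(12.5, 17.5, 11.5) = 17.5
d(W,C) = max(14, 18, 9) = 18
d(W,D) = max(14.5, 17, 5) = 17
d(W,E) = max(3, 2, 2) = 3
d(W,F) = max(10, 15.5, 9.5) = 15.5
Minimum is at E.

E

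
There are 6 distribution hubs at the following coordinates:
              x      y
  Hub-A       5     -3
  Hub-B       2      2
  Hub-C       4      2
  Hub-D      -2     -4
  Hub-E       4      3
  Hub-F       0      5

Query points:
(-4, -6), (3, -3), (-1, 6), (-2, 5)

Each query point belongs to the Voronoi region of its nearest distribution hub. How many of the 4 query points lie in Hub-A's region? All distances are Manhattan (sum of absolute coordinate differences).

1

(-4, -6) — d to each: Hub-A:12, Hub-B:14, Hub-C:16, Hub-D:4, Hub-E:17, Hub-F:15 → nearest is Hub-D
(3, -3) — d to each: Hub-A:2, Hub-B:6, Hub-C:6, Hub-D:6, Hub-E:7, Hub-F:11 → nearest is Hub-A
(-1, 6) — d to each: Hub-A:15, Hub-B:7, Hub-C:9, Hub-D:11, Hub-E:8, Hub-F:2 → nearest is Hub-F
(-2, 5) — d to each: Hub-A:15, Hub-B:7, Hub-C:9, Hub-D:9, Hub-E:8, Hub-F:2 → nearest is Hub-F
1 of the 4 points has Hub-A as nearest.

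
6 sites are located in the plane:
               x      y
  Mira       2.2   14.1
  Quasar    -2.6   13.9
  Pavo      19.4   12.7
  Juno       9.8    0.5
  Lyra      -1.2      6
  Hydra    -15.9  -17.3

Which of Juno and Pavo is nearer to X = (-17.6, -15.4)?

Juno

Compare squared distances:
d²(X, Juno) = (-17.6−9.8)² + (-15.4−0.5)² = 750.76 + 252.81 = 1003.57
d²(X, Pavo) = (-17.6−19.4)² + (-15.4−12.7)² = 1369 + 789.61 = 2158.61
1003.57 < 2158.61, so Juno is closer.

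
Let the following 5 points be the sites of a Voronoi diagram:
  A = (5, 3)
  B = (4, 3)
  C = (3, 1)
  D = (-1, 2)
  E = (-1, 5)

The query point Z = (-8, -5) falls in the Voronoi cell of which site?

Squared Euclidean distances:
|ZA|² = (-8−5)² + (-5−3)² = 169 + 64 = 233
|ZB|² = (-8−4)² + (-5−3)² = 144 + 64 = 208
|ZC|² = (-8−3)² + (-5−1)² = 121 + 36 = 157
|ZD|² = (-8−(-1))² + (-5−2)² = 49 + 49 = 98
|ZE|² = (-8−(-1))² + (-5−5)² = 49 + 100 = 149
Minimum is at D.

D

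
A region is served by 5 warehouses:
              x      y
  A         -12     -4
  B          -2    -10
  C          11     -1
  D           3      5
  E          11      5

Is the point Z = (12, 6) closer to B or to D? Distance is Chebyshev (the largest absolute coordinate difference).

D

d(Z,B) = max(14, 16) = 16
d(Z,D) = max(9, 1) = 9
16 > 9, so D is closer.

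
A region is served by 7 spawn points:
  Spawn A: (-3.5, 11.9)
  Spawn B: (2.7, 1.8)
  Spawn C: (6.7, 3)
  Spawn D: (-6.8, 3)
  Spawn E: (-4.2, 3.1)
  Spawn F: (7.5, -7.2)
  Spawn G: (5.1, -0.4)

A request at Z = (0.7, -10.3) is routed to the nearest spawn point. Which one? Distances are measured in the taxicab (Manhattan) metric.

d(Z, Spawn A) = |0.7−(-3.5)| + |-10.3−11.9| = 4.2 + 22.2 = 26.4
d(Z, Spawn B) = |0.7−2.7| + |-10.3−1.8| = 2 + 12.1 = 14.1
d(Z, Spawn C) = |0.7−6.7| + |-10.3−3| = 6 + 13.3 = 19.3
d(Z, Spawn D) = |0.7−(-6.8)| + |-10.3−3| = 7.5 + 13.3 = 20.8
d(Z, Spawn E) = |0.7−(-4.2)| + |-10.3−3.1| = 4.9 + 13.4 = 18.3
d(Z, Spawn F) = |0.7−7.5| + |-10.3−(-7.2)| = 6.8 + 3.1 = 9.9
d(Z, Spawn G) = |0.7−5.1| + |-10.3−(-0.4)| = 4.4 + 9.9 = 14.3
Spawn F is nearest.

Spawn F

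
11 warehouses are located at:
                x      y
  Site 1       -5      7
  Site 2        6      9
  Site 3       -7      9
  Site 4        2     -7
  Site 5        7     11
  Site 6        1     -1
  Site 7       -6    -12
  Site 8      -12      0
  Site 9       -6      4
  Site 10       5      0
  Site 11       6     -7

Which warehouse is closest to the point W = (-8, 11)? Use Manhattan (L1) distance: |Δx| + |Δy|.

d(W, Site 1) = 3 + 4 = 7
d(W, Site 2) = 14 + 2 = 16
d(W, Site 3) = 1 + 2 = 3
d(W, Site 4) = 10 + 18 = 28
d(W, Site 5) = 15 + 0 = 15
d(W, Site 6) = 9 + 12 = 21
d(W, Site 7) = 2 + 23 = 25
d(W, Site 8) = 4 + 11 = 15
d(W, Site 9) = 2 + 7 = 9
d(W, Site 10) = 13 + 11 = 24
d(W, Site 11) = 14 + 18 = 32
The smallest is to Site 3, so W lies in the Voronoi region of Site 3.

Site 3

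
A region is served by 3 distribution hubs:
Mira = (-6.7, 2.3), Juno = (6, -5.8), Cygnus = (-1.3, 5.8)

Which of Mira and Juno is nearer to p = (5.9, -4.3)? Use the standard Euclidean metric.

Compare squared distances:
d²(p, Mira) = (5.9−(-6.7))² + (-4.3−2.3)² = 158.76 + 43.56 = 202.32
d²(p, Juno) = (5.9−6)² + (-4.3−(-5.8))² = 0.01 + 2.25 = 2.26
202.32 > 2.26, so Juno is closer.

Juno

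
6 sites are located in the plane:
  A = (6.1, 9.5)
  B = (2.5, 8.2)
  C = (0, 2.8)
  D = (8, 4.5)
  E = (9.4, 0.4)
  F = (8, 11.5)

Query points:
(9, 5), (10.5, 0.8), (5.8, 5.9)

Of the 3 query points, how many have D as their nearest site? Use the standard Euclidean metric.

2

(9, 5) — d² to each: A:28.66, B:52.49, C:85.84, D:1.25, E:21.32, F:43.25 → nearest is D
(10.5, 0.8) — d² to each: A:95.05, B:118.76, C:114.25, D:19.94, E:1.37, F:120.74 → nearest is E
(5.8, 5.9) — d² to each: A:13.05, B:16.18, C:43.25, D:6.8, E:43.21, F:36.2 → nearest is D
2 of the 3 points have D as nearest.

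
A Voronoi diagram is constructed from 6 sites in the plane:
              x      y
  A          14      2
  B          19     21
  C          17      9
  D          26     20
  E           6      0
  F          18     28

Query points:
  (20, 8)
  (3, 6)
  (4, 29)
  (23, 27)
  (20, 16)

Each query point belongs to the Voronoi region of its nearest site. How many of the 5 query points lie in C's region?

1

(20, 8) — d² to each: A:72, B:170, C:10, D:180, E:260, F:404 → nearest is C
(3, 6) — d² to each: A:137, B:481, C:205, D:725, E:45, F:709 → nearest is E
(4, 29) — d² to each: A:829, B:289, C:569, D:565, E:845, F:197 → nearest is F
(23, 27) — d² to each: A:706, B:52, C:360, D:58, E:1018, F:26 → nearest is F
(20, 16) — d² to each: A:232, B:26, C:58, D:52, E:452, F:148 → nearest is B
1 of the 5 points has C as nearest.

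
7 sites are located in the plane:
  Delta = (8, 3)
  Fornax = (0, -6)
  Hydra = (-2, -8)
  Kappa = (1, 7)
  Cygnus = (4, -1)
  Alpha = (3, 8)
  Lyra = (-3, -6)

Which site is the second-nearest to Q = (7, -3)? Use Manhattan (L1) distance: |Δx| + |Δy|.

Delta

d(Q, Delta) = |7−8| + |-3−3| = 1 + 6 = 7
d(Q, Fornax) = |7−0| + |-3−(-6)| = 7 + 3 = 10
d(Q, Hydra) = |7−(-2)| + |-3−(-8)| = 9 + 5 = 14
d(Q, Kappa) = |7−1| + |-3−7| = 6 + 10 = 16
d(Q, Cygnus) = |7−4| + |-3−(-1)| = 3 + 2 = 5
d(Q, Alpha) = |7−3| + |-3−8| = 4 + 11 = 15
d(Q, Lyra) = |7−(-3)| + |-3−(-6)| = 10 + 3 = 13
Sorted ascending: Cygnus, Delta, Fornax, … — the second-nearest is Delta.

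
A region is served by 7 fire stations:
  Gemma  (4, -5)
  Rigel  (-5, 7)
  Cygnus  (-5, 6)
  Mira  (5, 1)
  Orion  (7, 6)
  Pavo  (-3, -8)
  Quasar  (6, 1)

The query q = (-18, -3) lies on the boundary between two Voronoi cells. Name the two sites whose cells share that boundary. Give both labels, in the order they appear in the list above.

Cygnus and Pavo

Squared distances from q to each site:
d²(q, Gemma) = (-18−4)² + (-3−(-5))² = 484 + 4 = 488
d²(q, Rigel) = (-18−(-5))² + (-3−7)² = 169 + 100 = 269
d²(q, Cygnus) = (-18−(-5))² + (-3−6)² = 169 + 81 = 250
d²(q, Mira) = (-18−5)² + (-3−1)² = 529 + 16 = 545
d²(q, Orion) = (-18−7)² + (-3−6)² = 625 + 81 = 706
d²(q, Pavo) = (-18−(-3))² + (-3−(-8))² = 225 + 25 = 250
d²(q, Quasar) = (-18−6)² + (-3−1)² = 576 + 16 = 592
q is equidistant from Cygnus and Pavo (both at squared distance 250), and every other site is strictly farther — so q lies on the Cygnus–Pavo Voronoi edge.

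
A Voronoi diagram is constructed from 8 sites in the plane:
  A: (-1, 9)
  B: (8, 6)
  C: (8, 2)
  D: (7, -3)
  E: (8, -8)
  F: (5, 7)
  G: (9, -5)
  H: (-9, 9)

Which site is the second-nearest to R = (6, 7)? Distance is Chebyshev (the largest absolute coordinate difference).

B

d(R,A) = max(7, 2) = 7
d(R,B) = max(2, 1) = 2
d(R,C) = max(2, 5) = 5
d(R,D) = max(1, 10) = 10
d(R,E) = max(2, 15) = 15
d(R,F) = max(1, 0) = 1
d(R,G) = max(3, 12) = 12
d(R,H) = max(15, 2) = 15
Sorted ascending: F, B, C, … — the second-nearest is B.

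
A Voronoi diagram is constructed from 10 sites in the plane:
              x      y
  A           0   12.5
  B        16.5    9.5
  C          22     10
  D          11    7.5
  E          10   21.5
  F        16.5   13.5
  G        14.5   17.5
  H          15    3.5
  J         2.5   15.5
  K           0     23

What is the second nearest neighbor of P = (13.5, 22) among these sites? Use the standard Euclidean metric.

G

Since √ is increasing, it suffices to compare squared distances:
|PA|² = (13.5−0)² + (22−12.5)² = 182.25 + 90.25 = 272.5
|PB|² = (13.5−16.5)² + (22−9.5)² = 9 + 156.25 = 165.25
|PC|² = (13.5−22)² + (22−10)² = 72.25 + 144 = 216.25
|PD|² = (13.5−11)² + (22−7.5)² = 6.25 + 210.25 = 216.5
|PE|² = (13.5−10)² + (22−21.5)² = 12.25 + 0.25 = 12.5
|PF|² = (13.5−16.5)² + (22−13.5)² = 9 + 72.25 = 81.25
|PG|² = (13.5−14.5)² + (22−17.5)² = 1 + 20.25 = 21.25
|PH|² = (13.5−15)² + (22−3.5)² = 2.25 + 342.25 = 344.5
|PJ|² = (13.5−2.5)² + (22−15.5)² = 121 + 42.25 = 163.25
|PK|² = (13.5−0)² + (22−23)² = 182.25 + 1 = 183.25
Sorted ascending: E, G, F, … — the second-nearest is G.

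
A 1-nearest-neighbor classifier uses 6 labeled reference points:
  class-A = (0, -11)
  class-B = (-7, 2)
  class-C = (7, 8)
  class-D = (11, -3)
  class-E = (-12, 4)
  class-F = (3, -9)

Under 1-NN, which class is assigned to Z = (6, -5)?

Since √ is increasing, it suffices to compare squared distances:
d²(Z, class-A) = (6−0)² + (-5−(-11))² = 36 + 36 = 72
d²(Z, class-B) = (6−(-7))² + (-5−2)² = 169 + 49 = 218
d²(Z, class-C) = (6−7)² + (-5−8)² = 1 + 169 = 170
d²(Z, class-D) = (6−11)² + (-5−(-3))² = 25 + 4 = 29
d²(Z, class-E) = (6−(-12))² + (-5−4)² = 324 + 81 = 405
d²(Z, class-F) = (6−3)² + (-5−(-9))² = 9 + 16 = 25
The smallest is to class-F, so Z lies in the Voronoi region of class-F.

class-F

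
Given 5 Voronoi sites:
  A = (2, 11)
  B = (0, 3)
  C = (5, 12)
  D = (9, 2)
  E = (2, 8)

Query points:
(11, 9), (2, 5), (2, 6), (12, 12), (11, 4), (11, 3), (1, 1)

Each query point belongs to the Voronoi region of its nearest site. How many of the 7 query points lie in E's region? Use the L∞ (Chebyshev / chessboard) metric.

(11, 9) — d to each: A:9, B:11, C:6, D:7, E:9 → nearest is C
(2, 5) — d to each: A:6, B:2, C:7, D:7, E:3 → nearest is B
(2, 6) — d to each: A:5, B:3, C:6, D:7, E:2 → nearest is E
(12, 12) — d to each: A:10, B:12, C:7, D:10, E:10 → nearest is C
(11, 4) — d to each: A:9, B:11, C:8, D:2, E:9 → nearest is D
(11, 3) — d to each: A:9, B:11, C:9, D:2, E:9 → nearest is D
(1, 1) — d to each: A:10, B:2, C:11, D:8, E:7 → nearest is B
1 of the 7 points has E as nearest.

1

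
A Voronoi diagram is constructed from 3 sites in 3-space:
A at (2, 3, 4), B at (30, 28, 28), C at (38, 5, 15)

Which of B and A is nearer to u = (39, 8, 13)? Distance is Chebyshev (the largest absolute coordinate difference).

B

d(u,B) = max(9, 20, 15) = 20
d(u,A) = max(37, 5, 9) = 37
20 < 37, so B is closer.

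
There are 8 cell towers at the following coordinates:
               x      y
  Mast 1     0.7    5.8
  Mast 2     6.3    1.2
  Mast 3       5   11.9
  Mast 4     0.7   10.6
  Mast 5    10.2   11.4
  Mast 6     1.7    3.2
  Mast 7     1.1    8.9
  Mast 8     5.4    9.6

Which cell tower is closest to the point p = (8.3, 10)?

Since √ is increasing, it suffices to compare squared distances:
d²(p, Mast 1) = (8.3−0.7)² + (10−5.8)² = 57.76 + 17.64 = 75.4
d²(p, Mast 2) = (8.3−6.3)² + (10−1.2)² = 4 + 77.44 = 81.44
d²(p, Mast 3) = (8.3−5)² + (10−11.9)² = 10.89 + 3.61 = 14.5
d²(p, Mast 4) = (8.3−0.7)² + (10−10.6)² = 57.76 + 0.36 = 58.12
d²(p, Mast 5) = (8.3−10.2)² + (10−11.4)² = 3.61 + 1.96 = 5.57
d²(p, Mast 6) = (8.3−1.7)² + (10−3.2)² = 43.56 + 46.24 = 89.8
d²(p, Mast 7) = (8.3−1.1)² + (10−8.9)² = 51.84 + 1.21 = 53.05
d²(p, Mast 8) = (8.3−5.4)² + (10−9.6)² = 8.41 + 0.16 = 8.57
Minimum is at Mast 5.

Mast 5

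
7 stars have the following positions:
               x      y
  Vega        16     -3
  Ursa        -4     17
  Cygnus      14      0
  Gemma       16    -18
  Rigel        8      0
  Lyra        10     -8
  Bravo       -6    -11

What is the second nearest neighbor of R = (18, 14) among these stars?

Compare squared distances (the ordering matches that of the actual distances):
d²(R, Vega) = (18−16)² + (14−(-3))² = 4 + 289 = 293
d²(R, Ursa) = (18−(-4))² + (14−17)² = 484 + 9 = 493
d²(R, Cygnus) = (18−14)² + (14−0)² = 16 + 196 = 212
d²(R, Gemma) = (18−16)² + (14−(-18))² = 4 + 1024 = 1028
d²(R, Rigel) = (18−8)² + (14−0)² = 100 + 196 = 296
d²(R, Lyra) = (18−10)² + (14−(-8))² = 64 + 484 = 548
d²(R, Bravo) = (18−(-6))² + (14−(-11))² = 576 + 625 = 1201
Sorted ascending: Cygnus, Vega, Rigel, … — the second-nearest is Vega.

Vega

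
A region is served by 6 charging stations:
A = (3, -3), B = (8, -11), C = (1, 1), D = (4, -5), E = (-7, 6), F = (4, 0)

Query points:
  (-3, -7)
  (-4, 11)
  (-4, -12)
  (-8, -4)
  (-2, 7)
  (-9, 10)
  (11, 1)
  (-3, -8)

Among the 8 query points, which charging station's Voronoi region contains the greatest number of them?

(-3, -7) — d² to each: A:52, B:137, C:80, D:53, E:185, F:98 → nearest is A
(-4, 11) — d² to each: A:245, B:628, C:125, D:320, E:34, F:185 → nearest is E
(-4, -12) — d² to each: A:130, B:145, C:194, D:113, E:333, F:208 → nearest is D
(-8, -4) — d² to each: A:122, B:305, C:106, D:145, E:101, F:160 → nearest is E
(-2, 7) — d² to each: A:125, B:424, C:45, D:180, E:26, F:85 → nearest is E
(-9, 10) — d² to each: A:313, B:730, C:181, D:394, E:20, F:269 → nearest is E
(11, 1) — d² to each: A:80, B:153, C:100, D:85, E:349, F:50 → nearest is F
(-3, -8) — d² to each: A:61, B:130, C:97, D:58, E:212, F:113 → nearest is D
Tally — A:1, D:2, E:4, F:1. E captures the most (4).

E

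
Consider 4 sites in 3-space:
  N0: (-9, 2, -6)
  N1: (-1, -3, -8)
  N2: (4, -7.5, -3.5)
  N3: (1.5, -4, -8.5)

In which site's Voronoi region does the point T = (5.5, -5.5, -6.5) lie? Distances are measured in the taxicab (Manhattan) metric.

d(T,N0) = |5.5−(-9)| + |-5.5−2| + |-6.5−(-6)| = 14.5 + 7.5 + 0.5 = 22.5
d(T,N1) = |5.5−(-1)| + |-5.5−(-3)| + |-6.5−(-8)| = 6.5 + 2.5 + 1.5 = 10.5
d(T,N2) = |5.5−4| + |-5.5−(-7.5)| + |-6.5−(-3.5)| = 1.5 + 2 + 3 = 6.5
d(T,N3) = |5.5−1.5| + |-5.5−(-4)| + |-6.5−(-8.5)| = 4 + 1.5 + 2 = 7.5
Minimum is at N2.

N2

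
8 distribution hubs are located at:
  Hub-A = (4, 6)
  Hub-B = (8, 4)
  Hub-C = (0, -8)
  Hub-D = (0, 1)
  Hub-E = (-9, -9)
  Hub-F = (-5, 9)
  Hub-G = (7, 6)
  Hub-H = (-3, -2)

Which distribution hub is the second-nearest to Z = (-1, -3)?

Squared Euclidean distances:
d²(Z, Hub-A) = (-1−4)² + (-3−6)² = 25 + 81 = 106
d²(Z, Hub-B) = (-1−8)² + (-3−4)² = 81 + 49 = 130
d²(Z, Hub-C) = (-1−0)² + (-3−(-8))² = 1 + 25 = 26
d²(Z, Hub-D) = (-1−0)² + (-3−1)² = 1 + 16 = 17
d²(Z, Hub-E) = (-1−(-9))² + (-3−(-9))² = 64 + 36 = 100
d²(Z, Hub-F) = (-1−(-5))² + (-3−9)² = 16 + 144 = 160
d²(Z, Hub-G) = (-1−7)² + (-3−6)² = 64 + 81 = 145
d²(Z, Hub-H) = (-1−(-3))² + (-3−(-2))² = 4 + 1 = 5
Sorted ascending: Hub-H, Hub-D, Hub-C, … — the second-nearest is Hub-D.

Hub-D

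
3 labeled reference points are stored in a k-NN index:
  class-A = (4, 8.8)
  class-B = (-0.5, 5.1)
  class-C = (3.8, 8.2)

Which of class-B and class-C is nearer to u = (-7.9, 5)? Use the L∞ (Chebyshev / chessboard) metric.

class-B

d(u, class-B) = max(7.4, 0.1) = 7.4
d(u, class-C) = max(11.7, 3.2) = 11.7
7.4 < 11.7, so class-B is closer.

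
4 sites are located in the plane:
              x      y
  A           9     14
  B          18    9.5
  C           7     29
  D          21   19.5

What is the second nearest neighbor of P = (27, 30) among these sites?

Compare squared distances (the ordering matches that of the actual distances):
|PA|² = 324 + 256 = 580
|PB|² = 81 + 420.25 = 501.25
|PC|² = 400 + 1 = 401
|PD|² = 36 + 110.25 = 146.25
Sorted ascending: D, C, B, … — the second-nearest is C.

C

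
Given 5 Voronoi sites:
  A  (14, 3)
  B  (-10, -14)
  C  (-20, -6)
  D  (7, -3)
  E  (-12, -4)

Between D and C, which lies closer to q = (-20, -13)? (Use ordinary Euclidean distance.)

C

Compare squared distances:
|qD|² = (-20−7)² + (-13−(-3))² = 729 + 100 = 829
|qC|² = (-20−(-20))² + (-13−(-6))² = 0 + 49 = 49
829 > 49, so C is closer.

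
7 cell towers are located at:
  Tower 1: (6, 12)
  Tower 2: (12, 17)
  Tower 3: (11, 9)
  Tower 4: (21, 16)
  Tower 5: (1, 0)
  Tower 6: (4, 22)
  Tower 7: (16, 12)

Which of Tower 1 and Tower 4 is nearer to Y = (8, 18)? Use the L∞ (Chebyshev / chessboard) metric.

Tower 1

d(Y, Tower 1) = max(2, 6) = 6
d(Y, Tower 4) = max(13, 2) = 13
6 < 13, so Tower 1 is closer.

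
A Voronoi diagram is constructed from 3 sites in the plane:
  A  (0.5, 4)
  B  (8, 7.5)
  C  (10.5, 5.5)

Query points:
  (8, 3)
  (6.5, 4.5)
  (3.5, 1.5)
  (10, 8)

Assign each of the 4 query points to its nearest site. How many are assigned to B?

2

(8, 3) — d² to each: A:57.25, B:20.25, C:12.5 → nearest is C
(6.5, 4.5) — d² to each: A:36.25, B:11.25, C:17 → nearest is B
(3.5, 1.5) — d² to each: A:15.25, B:56.25, C:65 → nearest is A
(10, 8) — d² to each: A:106.25, B:4.25, C:6.5 → nearest is B
2 of the 4 points have B as nearest.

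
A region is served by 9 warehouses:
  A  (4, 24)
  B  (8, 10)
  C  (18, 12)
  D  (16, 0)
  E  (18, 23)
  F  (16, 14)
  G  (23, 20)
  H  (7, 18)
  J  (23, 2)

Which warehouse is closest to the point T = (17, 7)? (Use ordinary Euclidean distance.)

C

Compare squared distances (the ordering matches that of the actual distances):
|TA|² = (17−4)² + (7−24)² = 169 + 289 = 458
|TB|² = (17−8)² + (7−10)² = 81 + 9 = 90
|TC|² = (17−18)² + (7−12)² = 1 + 25 = 26
|TD|² = (17−16)² + (7−0)² = 1 + 49 = 50
|TE|² = (17−18)² + (7−23)² = 1 + 256 = 257
|TF|² = (17−16)² + (7−14)² = 1 + 49 = 50
|TG|² = (17−23)² + (7−20)² = 36 + 169 = 205
|TH|² = (17−7)² + (7−18)² = 100 + 121 = 221
|TJ|² = (17−23)² + (7−2)² = 36 + 25 = 61
The smallest is to C, so T lies in the Voronoi region of C.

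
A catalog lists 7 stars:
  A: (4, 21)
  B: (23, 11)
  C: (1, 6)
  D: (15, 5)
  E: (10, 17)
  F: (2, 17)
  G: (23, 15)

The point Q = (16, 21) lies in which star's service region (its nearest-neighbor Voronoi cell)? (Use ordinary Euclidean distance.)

E

Since √ is increasing, it suffices to compare squared distances:
|QA|² = (16−4)² + (21−21)² = 144 + 0 = 144
|QB|² = (16−23)² + (21−11)² = 49 + 100 = 149
|QC|² = (16−1)² + (21−6)² = 225 + 225 = 450
|QD|² = (16−15)² + (21−5)² = 1 + 256 = 257
|QE|² = (16−10)² + (21−17)² = 36 + 16 = 52
|QF|² = (16−2)² + (21−17)² = 196 + 16 = 212
|QG|² = (16−23)² + (21−15)² = 49 + 36 = 85
E is nearest.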